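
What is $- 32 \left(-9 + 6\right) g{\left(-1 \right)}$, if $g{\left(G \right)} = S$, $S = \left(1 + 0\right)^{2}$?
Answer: $96$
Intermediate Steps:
$S = 1$ ($S = 1^{2} = 1$)
$g{\left(G \right)} = 1$
$- 32 \left(-9 + 6\right) g{\left(-1 \right)} = - 32 \left(-9 + 6\right) 1 = \left(-32\right) \left(-3\right) 1 = 96 \cdot 1 = 96$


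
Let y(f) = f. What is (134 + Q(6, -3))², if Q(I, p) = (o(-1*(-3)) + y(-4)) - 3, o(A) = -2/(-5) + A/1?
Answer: 425104/25 ≈ 17004.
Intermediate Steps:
o(A) = ⅖ + A (o(A) = -2*(-⅕) + A*1 = ⅖ + A)
Q(I, p) = -18/5 (Q(I, p) = ((⅖ - 1*(-3)) - 4) - 3 = ((⅖ + 3) - 4) - 3 = (17/5 - 4) - 3 = -⅗ - 3 = -18/5)
(134 + Q(6, -3))² = (134 - 18/5)² = (652/5)² = 425104/25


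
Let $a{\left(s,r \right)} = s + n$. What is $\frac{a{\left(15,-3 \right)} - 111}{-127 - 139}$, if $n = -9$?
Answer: $\frac{15}{38} \approx 0.39474$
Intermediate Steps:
$a{\left(s,r \right)} = -9 + s$ ($a{\left(s,r \right)} = s - 9 = -9 + s$)
$\frac{a{\left(15,-3 \right)} - 111}{-127 - 139} = \frac{\left(-9 + 15\right) - 111}{-127 - 139} = \frac{6 - 111}{-266} = \left(-105\right) \left(- \frac{1}{266}\right) = \frac{15}{38}$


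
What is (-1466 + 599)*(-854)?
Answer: 740418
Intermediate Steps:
(-1466 + 599)*(-854) = -867*(-854) = 740418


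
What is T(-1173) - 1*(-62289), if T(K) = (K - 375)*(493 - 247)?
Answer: -318519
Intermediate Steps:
T(K) = -92250 + 246*K (T(K) = (-375 + K)*246 = -92250 + 246*K)
T(-1173) - 1*(-62289) = (-92250 + 246*(-1173)) - 1*(-62289) = (-92250 - 288558) + 62289 = -380808 + 62289 = -318519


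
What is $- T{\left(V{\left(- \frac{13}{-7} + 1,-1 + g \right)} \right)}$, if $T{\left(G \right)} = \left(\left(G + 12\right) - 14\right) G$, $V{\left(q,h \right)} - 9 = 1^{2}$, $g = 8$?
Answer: $-80$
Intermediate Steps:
$V{\left(q,h \right)} = 10$ ($V{\left(q,h \right)} = 9 + 1^{2} = 9 + 1 = 10$)
$T{\left(G \right)} = G \left(-2 + G\right)$ ($T{\left(G \right)} = \left(\left(12 + G\right) - 14\right) G = \left(-2 + G\right) G = G \left(-2 + G\right)$)
$- T{\left(V{\left(- \frac{13}{-7} + 1,-1 + g \right)} \right)} = - 10 \left(-2 + 10\right) = - 10 \cdot 8 = \left(-1\right) 80 = -80$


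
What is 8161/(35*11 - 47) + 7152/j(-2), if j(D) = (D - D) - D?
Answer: 1216849/338 ≈ 3600.1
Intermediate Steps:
j(D) = -D (j(D) = 0 - D = -D)
8161/(35*11 - 47) + 7152/j(-2) = 8161/(35*11 - 47) + 7152/((-1*(-2))) = 8161/(385 - 47) + 7152/2 = 8161/338 + 7152*(½) = 8161*(1/338) + 3576 = 8161/338 + 3576 = 1216849/338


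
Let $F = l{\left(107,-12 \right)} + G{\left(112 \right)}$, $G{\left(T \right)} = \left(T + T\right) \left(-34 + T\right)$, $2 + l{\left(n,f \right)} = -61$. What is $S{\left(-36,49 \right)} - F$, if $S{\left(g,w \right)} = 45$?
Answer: $-17364$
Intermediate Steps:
$l{\left(n,f \right)} = -63$ ($l{\left(n,f \right)} = -2 - 61 = -63$)
$G{\left(T \right)} = 2 T \left(-34 + T\right)$
$F = 17409$ ($F = -63 + 2 \cdot 112 \left(-34 + 112\right) = -63 + 2 \cdot 112 \cdot 78 = -63 + 17472 = 17409$)
$S{\left(-36,49 \right)} - F = 45 - 17409 = -17364$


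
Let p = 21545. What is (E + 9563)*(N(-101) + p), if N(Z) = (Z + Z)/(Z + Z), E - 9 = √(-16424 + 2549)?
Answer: 206238312 + 107730*I*√555 ≈ 2.0624e+8 + 2.538e+6*I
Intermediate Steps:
E = 9 + 5*I*√555 (E = 9 + √(-16424 + 2549) = 9 + √(-13875) = 9 + 5*I*√555 ≈ 9.0 + 117.79*I)
N(Z) = 1 (N(Z) = (2*Z)/((2*Z)) = (2*Z)*(1/(2*Z)) = 1)
(E + 9563)*(N(-101) + p) = ((9 + 5*I*√555) + 9563)*(1 + 21545) = (9572 + 5*I*√555)*21546 = 206238312 + 107730*I*√555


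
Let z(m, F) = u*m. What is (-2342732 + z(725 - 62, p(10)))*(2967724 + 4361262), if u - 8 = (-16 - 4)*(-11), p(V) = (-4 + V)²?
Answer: -16061971190048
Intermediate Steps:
u = 228 (u = 8 + (-16 - 4)*(-11) = 8 - 20*(-11) = 8 + 220 = 228)
z(m, F) = 228*m
(-2342732 + z(725 - 62, p(10)))*(2967724 + 4361262) = (-2342732 + 228*(725 - 62))*(2967724 + 4361262) = (-2342732 + 228*663)*7328986 = (-2342732 + 151164)*7328986 = -2191568*7328986 = -16061971190048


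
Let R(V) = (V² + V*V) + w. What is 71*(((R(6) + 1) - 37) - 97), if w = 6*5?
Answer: -2201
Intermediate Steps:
w = 30
R(V) = 30 + 2*V² (R(V) = (V² + V*V) + 30 = (V² + V²) + 30 = 2*V² + 30 = 30 + 2*V²)
71*(((R(6) + 1) - 37) - 97) = 71*((((30 + 2*6²) + 1) - 37) - 97) = 71*((((30 + 2*36) + 1) - 37) - 97) = 71*((((30 + 72) + 1) - 37) - 97) = 71*(((102 + 1) - 37) - 97) = 71*((103 - 37) - 97) = 71*(66 - 97) = 71*(-31) = -2201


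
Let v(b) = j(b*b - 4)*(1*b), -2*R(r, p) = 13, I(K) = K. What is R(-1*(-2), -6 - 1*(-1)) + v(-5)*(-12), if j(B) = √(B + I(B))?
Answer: -13/2 + 60*√42 ≈ 382.34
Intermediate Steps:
j(B) = √2*√B (j(B) = √(B + B) = √(2*B) = √2*√B)
R(r, p) = -13/2 (R(r, p) = -½*13 = -13/2)
v(b) = b*√2*√(-4 + b²) (v(b) = (√2*√(b*b - 4))*(1*b) = (√2*√(b² - 4))*b = (√2*√(-4 + b²))*b = b*√2*√(-4 + b²))
R(-1*(-2), -6 - 1*(-1)) + v(-5)*(-12) = -13/2 - 5*√(-8 + 2*(-5)²)*(-12) = -13/2 - 5*√(-8 + 2*25)*(-12) = -13/2 - 5*√(-8 + 50)*(-12) = -13/2 - 5*√42*(-12) = -13/2 + 60*√42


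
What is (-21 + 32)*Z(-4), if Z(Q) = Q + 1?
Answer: -33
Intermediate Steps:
Z(Q) = 1 + Q
(-21 + 32)*Z(-4) = (-21 + 32)*(1 - 4) = 11*(-3) = -33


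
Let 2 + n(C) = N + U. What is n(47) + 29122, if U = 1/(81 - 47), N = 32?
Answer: 991169/34 ≈ 29152.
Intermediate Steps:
U = 1/34 ≈ 0.029412
n(C) = 1021/34 (n(C) = -2 + (32 + 1/34) = -2 + 1089/34 = 1021/34)
n(47) + 29122 = 1021/34 + 29122 = 991169/34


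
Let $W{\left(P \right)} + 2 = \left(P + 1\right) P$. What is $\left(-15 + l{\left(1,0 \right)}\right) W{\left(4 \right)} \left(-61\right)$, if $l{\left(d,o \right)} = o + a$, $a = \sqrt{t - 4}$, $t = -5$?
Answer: $16470 - 3294 i \approx 16470.0 - 3294.0 i$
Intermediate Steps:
$W{\left(P \right)} = -2 + P \left(1 + P\right)$ ($W{\left(P \right)} = -2 + \left(P + 1\right) P = -2 + \left(1 + P\right) P = -2 + P \left(1 + P\right)$)
$a = 3 i$ ($a = \sqrt{-5 - 4} = \sqrt{-9} = 3 i \approx 3.0 i$)
$l{\left(d,o \right)} = o + 3 i$
$\left(-15 + l{\left(1,0 \right)}\right) W{\left(4 \right)} \left(-61\right) = \left(-15 + \left(0 + 3 i\right)\right) \left(-2 + 4 + 4^{2}\right) \left(-61\right) = \left(-15 + 3 i\right) \left(-2 + 4 + 16\right) \left(-61\right) = \left(-15 + 3 i\right) 18 \left(-61\right) = \left(-270 + 54 i\right) \left(-61\right) = 16470 - 3294 i$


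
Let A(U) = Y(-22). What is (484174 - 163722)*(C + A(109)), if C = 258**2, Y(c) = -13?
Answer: 21326401052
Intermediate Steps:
A(U) = -13
C = 66564
(484174 - 163722)*(C + A(109)) = (484174 - 163722)*(66564 - 13) = 320452*66551 = 21326401052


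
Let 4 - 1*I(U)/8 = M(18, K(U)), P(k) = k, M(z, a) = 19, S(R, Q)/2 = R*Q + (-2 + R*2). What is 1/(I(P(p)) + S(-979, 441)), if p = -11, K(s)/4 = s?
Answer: -1/867518 ≈ -1.1527e-6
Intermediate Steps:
K(s) = 4*s
S(R, Q) = -4 + 4*R + 2*Q*R (S(R, Q) = 2*(R*Q + (-2 + R*2)) = 2*(Q*R + (-2 + 2*R)) = 2*(-2 + 2*R + Q*R) = -4 + 4*R + 2*Q*R)
I(U) = -120 (I(U) = 32 - 8*19 = 32 - 152 = -120)
1/(I(P(p)) + S(-979, 441)) = 1/(-120 + (-4 + 4*(-979) + 2*441*(-979))) = 1/(-120 + (-4 - 3916 - 863478)) = 1/(-120 - 867398) = 1/(-867518) = -1/867518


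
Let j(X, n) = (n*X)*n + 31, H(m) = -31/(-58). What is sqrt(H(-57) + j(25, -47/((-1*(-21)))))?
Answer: sqrt(232559062)/1218 ≈ 12.520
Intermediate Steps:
H(m) = 31/58 (H(m) = -31*(-1/58) = 31/58)
j(X, n) = 31 + X*n**2 (j(X, n) = (X*n)*n + 31 = X*n**2 + 31 = 31 + X*n**2)
sqrt(H(-57) + j(25, -47/((-1*(-21))))) = sqrt(31/58 + (31 + 25*(-47/((-1*(-21))))**2)) = sqrt(31/58 + (31 + 25*(-47/21)**2)) = sqrt(31/58 + (31 + 25*(2209/441))) = sqrt(31/58 + (31 + 55225/441)) = sqrt(31/58 + 68896/441) = sqrt(4009639/25578) = sqrt(232559062)/1218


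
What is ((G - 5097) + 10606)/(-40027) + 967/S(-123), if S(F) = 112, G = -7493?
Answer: 38928317/4483024 ≈ 8.6835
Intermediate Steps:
((G - 5097) + 10606)/(-40027) + 967/S(-123) = ((-7493 - 5097) + 10606)/(-40027) + 967/112 = (-12590 + 10606)*(-1/40027) + 967*(1/112) = -1984*(-1/40027) + 967/112 = 1984/40027 + 967/112 = 38928317/4483024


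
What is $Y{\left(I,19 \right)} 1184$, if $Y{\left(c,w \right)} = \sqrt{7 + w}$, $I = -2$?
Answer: $1184 \sqrt{26} \approx 6037.2$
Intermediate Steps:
$Y{\left(I,19 \right)} 1184 = \sqrt{7 + 19} \cdot 1184 = \sqrt{26} \cdot 1184 = 1184 \sqrt{26}$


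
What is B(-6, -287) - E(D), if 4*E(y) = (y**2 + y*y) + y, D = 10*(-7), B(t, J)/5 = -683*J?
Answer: 1955345/2 ≈ 9.7767e+5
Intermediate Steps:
B(t, J) = -3415*J (B(t, J) = 5*(-683*J) = -3415*J)
D = -70
E(y) = y**2/2 + y/4 (E(y) = ((y**2 + y*y) + y)/4 = ((y**2 + y**2) + y)/4 = (2*y**2 + y)/4 = (y + 2*y**2)/4 = y**2/2 + y/4)
B(-6, -287) - E(D) = -3415*(-287) - (-70)*(1 + 2*(-70))/4 = 980105 - (-70)*(1 - 140)/4 = 980105 - (-70)*(-139)/4 = 980105 - 1*4865/2 = 980105 - 4865/2 = 1955345/2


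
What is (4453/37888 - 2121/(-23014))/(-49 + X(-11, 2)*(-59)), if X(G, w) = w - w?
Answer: -2470835/577375232 ≈ -0.0042794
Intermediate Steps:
X(G, w) = 0
(4453/37888 - 2121/(-23014))/(-49 + X(-11, 2)*(-59)) = (4453/37888 - 2121/(-23014))/(-49 + 0*(-59)) = (4453*(1/37888) - 2121*(-1/23014))/(-49 + 0) = (4453/37888 + 2121/23014)/(-49) = (2470835/11783168)*(-1/49) = -2470835/577375232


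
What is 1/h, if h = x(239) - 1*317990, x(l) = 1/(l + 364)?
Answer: -603/191747969 ≈ -3.1448e-6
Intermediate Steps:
x(l) = 1/(364 + l)
h = -191747969/603 (h = 1/(364 + 239) - 1*317990 = 1/603 - 317990 = -191747969/603 ≈ -3.1799e+5)
1/h = 1/(-191747969/603) = -603/191747969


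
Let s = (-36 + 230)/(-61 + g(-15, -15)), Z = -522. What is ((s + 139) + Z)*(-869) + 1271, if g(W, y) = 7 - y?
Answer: 13198408/39 ≈ 3.3842e+5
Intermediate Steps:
s = -194/39 (s = (-36 + 230)/(-61 + (7 - 1*(-15))) = 194/(-61 + (7 + 15)) = 194/(-61 + 22) = 194/(-39) = 194*(-1/39) = -194/39 ≈ -4.9744)
((s + 139) + Z)*(-869) + 1271 = ((-194/39 + 139) - 522)*(-869) + 1271 = (5227/39 - 522)*(-869) + 1271 = -15131/39*(-869) + 1271 = 13148839/39 + 1271 = 13198408/39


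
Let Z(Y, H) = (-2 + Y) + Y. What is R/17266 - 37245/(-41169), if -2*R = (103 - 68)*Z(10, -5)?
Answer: 210034645/236941318 ≈ 0.88644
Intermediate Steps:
Z(Y, H) = -2 + 2*Y
R = -315 (R = -(103 - 68)*(-2 + 2*10)/2 = -35*(-2 + 20)/2 = -35*18/2 = -½*630 = -315)
R/17266 - 37245/(-41169) = -315/17266 - 37245/(-41169) = -315*1/17266 - 37245*(-1/41169) = -315/17266 + 12415/13723 = 210034645/236941318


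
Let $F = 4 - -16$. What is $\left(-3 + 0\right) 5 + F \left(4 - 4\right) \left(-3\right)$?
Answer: $-15$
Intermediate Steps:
$F = 20$ ($F = 4 + 16 = 20$)
$\left(-3 + 0\right) 5 + F \left(4 - 4\right) \left(-3\right) = \left(-3 + 0\right) 5 + 20 \left(4 - 4\right) \left(-3\right) = \left(-3\right) 5 + 20 \cdot 0 \left(-3\right) = -15 + 20 \cdot 0 = -15 + 0 = -15$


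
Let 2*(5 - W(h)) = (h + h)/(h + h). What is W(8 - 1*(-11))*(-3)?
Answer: -27/2 ≈ -13.500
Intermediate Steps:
W(h) = 9/2 (W(h) = 5 - (h + h)/(2*(h + h)) = 5 - 2*h/(2*(2*h)) = 5 - 2*h*1/(2*h)/2 = 5 - ½*1 = 5 - ½ = 9/2)
W(8 - 1*(-11))*(-3) = (9/2)*(-3) = -27/2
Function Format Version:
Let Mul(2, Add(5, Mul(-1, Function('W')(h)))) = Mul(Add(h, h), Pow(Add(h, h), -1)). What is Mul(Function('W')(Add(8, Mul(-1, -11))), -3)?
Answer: Rational(-27, 2) ≈ -13.500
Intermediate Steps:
Function('W')(h) = Rational(9, 2) (Function('W')(h) = Add(5, Mul(Rational(-1, 2), Mul(Add(h, h), Pow(Add(h, h), -1)))) = Add(5, Mul(Rational(-1, 2), Mul(Mul(2, h), Pow(Mul(2, h), -1)))) = Add(5, Mul(Rational(-1, 2), Mul(Mul(2, h), Mul(Rational(1, 2), Pow(h, -1))))) = Add(5, Mul(Rational(-1, 2), 1)) = Add(5, Rational(-1, 2)) = Rational(9, 2))
Mul(Function('W')(Add(8, Mul(-1, -11))), -3) = Mul(Rational(9, 2), -3) = Rational(-27, 2)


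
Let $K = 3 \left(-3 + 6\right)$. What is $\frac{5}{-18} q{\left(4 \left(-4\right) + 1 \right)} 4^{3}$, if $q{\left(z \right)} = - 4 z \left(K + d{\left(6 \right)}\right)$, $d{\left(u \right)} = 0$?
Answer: $-9600$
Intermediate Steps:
$K = 9$ ($K = 3 \cdot 3 = 9$)
$q{\left(z \right)} = - 36 z$ ($q{\left(z \right)} = - 4 z \left(9 + 0\right) = - 4 z 9 = - 36 z$)
$\frac{5}{-18} q{\left(4 \left(-4\right) + 1 \right)} 4^{3} = \frac{5}{-18} \left(- 36 \left(4 \left(-4\right) + 1\right)\right) 4^{3} = 5 \left(- \frac{1}{18}\right) \left(- 36 \left(-16 + 1\right)\right) 64 = - \frac{5 \left(\left(-36\right) \left(-15\right)\right)}{18} \cdot 64 = \left(- \frac{5}{18}\right) 540 \cdot 64 = \left(-150\right) 64 = -9600$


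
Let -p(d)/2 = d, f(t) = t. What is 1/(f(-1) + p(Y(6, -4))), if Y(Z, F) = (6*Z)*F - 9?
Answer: 1/305 ≈ 0.0032787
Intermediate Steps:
Y(Z, F) = -9 + 6*F*Z (Y(Z, F) = 6*F*Z - 9 = -9 + 6*F*Z)
p(d) = -2*d
1/(f(-1) + p(Y(6, -4))) = 1/(-1 - 2*(-9 + 6*(-4)*6)) = 1/(-1 - 2*(-9 - 144)) = 1/(-1 - 2*(-153)) = 1/(-1 + 306) = 1/305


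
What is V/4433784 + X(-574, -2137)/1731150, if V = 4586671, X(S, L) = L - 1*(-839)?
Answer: 1322410075003/1279257528600 ≈ 1.0337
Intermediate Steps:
X(S, L) = 839 + L (X(S, L) = L + 839 = 839 + L)
V/4433784 + X(-574, -2137)/1731150 = 4586671/4433784 + (839 - 2137)/1731150 = 4586671*(1/4433784) - 1298*1/1731150 = 4586671/4433784 - 649/865575 = 1322410075003/1279257528600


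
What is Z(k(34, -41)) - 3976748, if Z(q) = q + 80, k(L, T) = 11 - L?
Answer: -3976691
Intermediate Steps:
Z(q) = 80 + q
Z(k(34, -41)) - 3976748 = (80 + (11 - 1*34)) - 3976748 = (80 + (11 - 34)) - 3976748 = (80 - 23) - 3976748 = 57 - 3976748 = -3976691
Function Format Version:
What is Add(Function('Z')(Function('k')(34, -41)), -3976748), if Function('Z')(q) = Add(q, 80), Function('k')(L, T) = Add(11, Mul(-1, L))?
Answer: -3976691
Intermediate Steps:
Function('Z')(q) = Add(80, q)
Add(Function('Z')(Function('k')(34, -41)), -3976748) = Add(Add(80, Add(11, Mul(-1, 34))), -3976748) = Add(Add(80, Add(11, -34)), -3976748) = Add(Add(80, -23), -3976748) = Add(57, -3976748) = -3976691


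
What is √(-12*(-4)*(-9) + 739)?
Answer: √307 ≈ 17.521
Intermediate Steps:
√(-12*(-4)*(-9) + 739) = √(48*(-9) + 739) = √(-432 + 739) = √307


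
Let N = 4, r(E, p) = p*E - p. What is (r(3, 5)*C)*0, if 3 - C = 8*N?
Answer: 0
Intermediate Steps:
r(E, p) = -p + E*p (r(E, p) = E*p - p = -p + E*p)
C = -29 (C = 3 - 8*4 = 3 - 1*32 = 3 - 32 = -29)
(r(3, 5)*C)*0 = ((5*(-1 + 3))*(-29))*0 = ((5*2)*(-29))*0 = (10*(-29))*0 = -290*0 = 0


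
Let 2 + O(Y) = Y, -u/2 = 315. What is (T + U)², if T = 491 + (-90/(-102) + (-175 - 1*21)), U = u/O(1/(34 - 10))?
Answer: 243492902500/638401 ≈ 3.8141e+5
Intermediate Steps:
u = -630 (u = -2*315 = -630)
O(Y) = -2 + Y
U = 15120/47 (U = -630/(-2 + 1/(34 - 10)) = -630/(-2 + 1/24) = -630/(-47/24) = -630*(-24/47) = 15120/47 ≈ 321.70)
T = 5030/17 (T = 491 + (-90*(-1/102) + (-175 - 21)) = 491 + (15/17 - 196) = 491 - 3317/17 = 5030/17 ≈ 295.88)
(T + U)² = (5030/17 + 15120/47)² = (493450/799)² = 243492902500/638401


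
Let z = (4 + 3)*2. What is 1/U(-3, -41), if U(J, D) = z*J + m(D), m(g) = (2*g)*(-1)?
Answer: 1/40 ≈ 0.025000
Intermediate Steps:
m(g) = -2*g
z = 14 (z = 7*2 = 14)
U(J, D) = -2*D + 14*J (U(J, D) = 14*J - 2*D = -2*D + 14*J)
1/U(-3, -41) = 1/(-2*(-41) + 14*(-3)) = 1/(82 - 42) = 1/40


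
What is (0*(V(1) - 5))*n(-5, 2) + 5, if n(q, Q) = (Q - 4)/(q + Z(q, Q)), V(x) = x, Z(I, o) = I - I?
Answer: 5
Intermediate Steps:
Z(I, o) = 0
n(q, Q) = (-4 + Q)/q (n(q, Q) = (Q - 4)/(q + 0) = (-4 + Q)/q)
(0*(V(1) - 5))*n(-5, 2) + 5 = (0*(1 - 5))*((-4 + 2)/(-5)) + 5 = (0*(-4))*(-1/5*(-2)) + 5 = 0*(2/5) + 5 = 0 + 5 = 5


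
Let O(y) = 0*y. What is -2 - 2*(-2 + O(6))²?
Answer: -10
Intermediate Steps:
O(y) = 0
-2 - 2*(-2 + O(6))² = -2 - 2*(-2 + 0)² = -2 - 2*(-2)² = -2 - 2*4 = -2 - 8 = -10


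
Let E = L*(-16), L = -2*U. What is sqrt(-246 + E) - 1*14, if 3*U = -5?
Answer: -14 + I*sqrt(2694)/3 ≈ -14.0 + 17.301*I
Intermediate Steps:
U = -5/3 (U = (1/3)*(-5) = -5/3 ≈ -1.6667)
L = 10/3 (L = -2*(-5/3) = 10/3 ≈ 3.3333)
E = -160/3 (E = (10/3)*(-16) = -160/3 ≈ -53.333)
sqrt(-246 + E) - 1*14 = sqrt(-246 - 160/3) - 1*14 = sqrt(-898/3) - 14 = I*sqrt(2694)/3 - 14 = -14 + I*sqrt(2694)/3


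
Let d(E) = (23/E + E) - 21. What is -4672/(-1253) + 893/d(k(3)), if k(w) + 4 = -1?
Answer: -4879829/191709 ≈ -25.454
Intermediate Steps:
k(w) = -5 (k(w) = -4 - 1 = -5)
d(E) = -21 + E + 23/E (d(E) = (E + 23/E) - 21 = -21 + E + 23/E)
-4672/(-1253) + 893/d(k(3)) = -4672/(-1253) + 893/(-21 - 5 + 23/(-5)) = -4672*(-1/1253) + 893/(-21 - 5 + 23*(-⅕)) = 4672/1253 + 893/(-21 - 5 - 23/5) = 4672/1253 + 893/(-153/5) = 4672/1253 + 893*(-5/153) = 4672/1253 - 4465/153 = -4879829/191709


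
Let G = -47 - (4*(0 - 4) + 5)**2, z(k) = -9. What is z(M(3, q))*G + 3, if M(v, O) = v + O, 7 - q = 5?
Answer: 1515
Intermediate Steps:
q = 2 (q = 7 - 1*5 = 7 - 5 = 2)
M(v, O) = O + v
G = -168 (G = -47 - (4*(-4) + 5)**2 = -47 - (-16 + 5)**2 = -47 - 1*(-11)**2 = -47 - 1*121 = -47 - 121 = -168)
z(M(3, q))*G + 3 = -9*(-168) + 3 = 1512 + 3 = 1515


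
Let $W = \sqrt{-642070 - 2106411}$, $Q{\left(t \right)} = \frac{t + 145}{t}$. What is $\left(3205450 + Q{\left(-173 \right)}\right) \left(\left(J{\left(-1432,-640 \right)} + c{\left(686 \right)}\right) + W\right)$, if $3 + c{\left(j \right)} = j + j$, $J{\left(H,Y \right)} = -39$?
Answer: $\frac{737542027740}{173} + \frac{554542878 i \sqrt{2748481}}{173} \approx 4.2632 \cdot 10^{9} + 5.3142 \cdot 10^{9} i$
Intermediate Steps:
$c{\left(j \right)} = -3 + 2 j$ ($c{\left(j \right)} = -3 + \left(j + j\right) = -3 + 2 j$)
$Q{\left(t \right)} = \frac{145 + t}{t}$
$W = i \sqrt{2748481}$ ($W = \sqrt{-2748481} = i \sqrt{2748481} \approx 1657.9 i$)
$\left(3205450 + Q{\left(-173 \right)}\right) \left(\left(J{\left(-1432,-640 \right)} + c{\left(686 \right)}\right) + W\right) = \left(3205450 + \frac{145 - 173}{-173}\right) \left(\left(-39 + \left(-3 + 2 \cdot 686\right)\right) + i \sqrt{2748481}\right) = \left(3205450 - - \frac{28}{173}\right) \left(\left(-39 + \left(-3 + 1372\right)\right) + i \sqrt{2748481}\right) = \left(3205450 + \frac{28}{173}\right) \left(\left(-39 + 1369\right) + i \sqrt{2748481}\right) = \frac{554542878 \left(1330 + i \sqrt{2748481}\right)}{173} = \frac{737542027740}{173} + \frac{554542878 i \sqrt{2748481}}{173}$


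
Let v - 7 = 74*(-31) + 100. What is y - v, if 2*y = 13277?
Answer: 17651/2 ≈ 8825.5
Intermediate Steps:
y = 13277/2 (y = (1/2)*13277 = 13277/2 ≈ 6638.5)
v = -2187 (v = 7 + (74*(-31) + 100) = 7 + (-2294 + 100) = 7 - 2194 = -2187)
y - v = 13277/2 - 1*(-2187) = 13277/2 + 2187 = 17651/2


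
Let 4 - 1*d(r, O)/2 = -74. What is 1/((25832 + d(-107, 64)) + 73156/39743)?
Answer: 39743/1032914240 ≈ 3.8477e-5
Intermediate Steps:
d(r, O) = 156 (d(r, O) = 8 - 2*(-74) = 8 + 148 = 156)
1/((25832 + d(-107, 64)) + 73156/39743) = 1/((25832 + 156) + 73156/39743) = 1/(25988 + 73156*(1/39743)) = 1/(25988 + 73156/39743) = 1/(1032914240/39743) = 39743/1032914240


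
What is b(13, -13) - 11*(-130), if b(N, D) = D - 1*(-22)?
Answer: 1439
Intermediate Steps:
b(N, D) = 22 + D (b(N, D) = D + 22 = 22 + D)
b(13, -13) - 11*(-130) = (22 - 13) - 11*(-130) = 9 + 1430 = 1439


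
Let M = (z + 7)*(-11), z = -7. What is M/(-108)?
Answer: 0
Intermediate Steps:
M = 0 (M = (-7 + 7)*(-11) = 0*(-11) = 0)
M/(-108) = 0/(-108) = -1/108*0 = 0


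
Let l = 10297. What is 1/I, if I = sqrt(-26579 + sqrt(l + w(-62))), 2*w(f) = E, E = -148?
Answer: -I/sqrt(26579 - sqrt(10223)) ≈ -0.0061455*I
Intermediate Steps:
w(f) = -74 (w(f) = (1/2)*(-148) = -74)
I = sqrt(-26579 + sqrt(10223)) (I = sqrt(-26579 + sqrt(10297 - 74)) = sqrt(-26579 + sqrt(10223)) ≈ 162.72*I)
1/I = 1/(sqrt(-26579 + sqrt(10223))) = 1/sqrt(-26579 + sqrt(10223))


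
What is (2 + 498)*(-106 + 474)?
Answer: 184000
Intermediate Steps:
(2 + 498)*(-106 + 474) = 500*368 = 184000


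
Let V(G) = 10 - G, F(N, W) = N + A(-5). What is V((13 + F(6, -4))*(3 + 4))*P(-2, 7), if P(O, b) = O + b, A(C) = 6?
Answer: -825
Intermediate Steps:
F(N, W) = 6 + N (F(N, W) = N + 6 = 6 + N)
V((13 + F(6, -4))*(3 + 4))*P(-2, 7) = (10 - (13 + (6 + 6))*(3 + 4))*(-2 + 7) = (10 - (13 + 12)*7)*5 = (10 - 25*7)*5 = (10 - 1*175)*5 = (10 - 175)*5 = -165*5 = -825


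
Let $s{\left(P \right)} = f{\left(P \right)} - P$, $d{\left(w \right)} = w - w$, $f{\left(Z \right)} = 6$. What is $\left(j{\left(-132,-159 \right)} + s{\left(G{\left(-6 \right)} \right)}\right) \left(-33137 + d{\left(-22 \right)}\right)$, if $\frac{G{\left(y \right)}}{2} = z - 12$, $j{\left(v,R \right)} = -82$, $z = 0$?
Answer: $1723124$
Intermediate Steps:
$d{\left(w \right)} = 0$
$G{\left(y \right)} = -24$ ($G{\left(y \right)} = 2 \left(0 - 12\right) = 2 \left(-12\right) = -24$)
$s{\left(P \right)} = 6 - P$
$\left(j{\left(-132,-159 \right)} + s{\left(G{\left(-6 \right)} \right)}\right) \left(-33137 + d{\left(-22 \right)}\right) = \left(-82 + \left(6 - -24\right)\right) \left(-33137 + 0\right) = \left(-82 + \left(6 + 24\right)\right) \left(-33137\right) = \left(-82 + 30\right) \left(-33137\right) = \left(-52\right) \left(-33137\right) = 1723124$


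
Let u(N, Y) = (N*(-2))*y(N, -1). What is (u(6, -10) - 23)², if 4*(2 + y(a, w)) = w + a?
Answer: 196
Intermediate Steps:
y(a, w) = -2 + a/4 + w/4 (y(a, w) = -2 + (w + a)/4 = -2 + (a + w)/4 = -2 + (a/4 + w/4) = -2 + a/4 + w/4)
u(N, Y) = -2*N*(-9/4 + N/4) (u(N, Y) = (N*(-2))*(-2 + N/4 + (¼)*(-1)) = (-2*N)*(-2 + N/4 - ¼) = (-2*N)*(-9/4 + N/4) = -2*N*(-9/4 + N/4))
(u(6, -10) - 23)² = ((½)*6*(9 - 1*6) - 23)² = ((½)*6*(9 - 6) - 23)² = ((½)*6*3 - 23)² = (9 - 23)² = (-14)² = 196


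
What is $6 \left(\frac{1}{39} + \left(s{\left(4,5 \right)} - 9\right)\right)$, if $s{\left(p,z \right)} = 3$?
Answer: $- \frac{466}{13} \approx -35.846$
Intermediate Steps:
$6 \left(\frac{1}{39} + \left(s{\left(4,5 \right)} - 9\right)\right) = 6 \left(\frac{1}{39} + \left(3 - 9\right)\right) = 6 \left(\frac{1}{39} - 6\right) = 6 \left(- \frac{233}{39}\right) = - \frac{466}{13}$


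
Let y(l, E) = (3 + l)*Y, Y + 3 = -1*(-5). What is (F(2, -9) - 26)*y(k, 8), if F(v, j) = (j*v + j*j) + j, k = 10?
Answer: 728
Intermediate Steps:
Y = 2 (Y = -3 - 1*(-5) = -3 + 5 = 2)
F(v, j) = j + j² + j*v (F(v, j) = (j*v + j²) + j = (j² + j*v) + j = j + j² + j*v)
y(l, E) = 6 + 2*l (y(l, E) = (3 + l)*2 = 6 + 2*l)
(F(2, -9) - 26)*y(k, 8) = (-9*(1 - 9 + 2) - 26)*(6 + 2*10) = (-9*(-6) - 26)*(6 + 20) = (54 - 26)*26 = 28*26 = 728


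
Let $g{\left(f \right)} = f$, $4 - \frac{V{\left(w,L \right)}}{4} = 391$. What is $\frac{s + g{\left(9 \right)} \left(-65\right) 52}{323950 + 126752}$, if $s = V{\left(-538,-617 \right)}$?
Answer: $- \frac{1776}{25039} \approx -0.070929$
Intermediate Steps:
$V{\left(w,L \right)} = -1548$ ($V{\left(w,L \right)} = 16 - 1564 = -1548$)
$s = -1548$
$\frac{s + g{\left(9 \right)} \left(-65\right) 52}{323950 + 126752} = \frac{-1548 + 9 \left(-65\right) 52}{323950 + 126752} = \frac{-1548 - 30420}{450702} = \left(-1548 - 30420\right) \frac{1}{450702} = \left(-31968\right) \frac{1}{450702} = - \frac{1776}{25039}$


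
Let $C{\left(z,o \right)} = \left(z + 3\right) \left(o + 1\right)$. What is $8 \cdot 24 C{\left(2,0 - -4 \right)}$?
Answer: $4800$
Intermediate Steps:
$C{\left(z,o \right)} = \left(1 + o\right) \left(3 + z\right)$ ($C{\left(z,o \right)} = \left(3 + z\right) \left(1 + o\right) = \left(1 + o\right) \left(3 + z\right)$)
$8 \cdot 24 C{\left(2,0 - -4 \right)} = 8 \cdot 24 \left(3 + 2 + 3 \left(0 - -4\right) + \left(0 - -4\right) 2\right) = 192 \left(3 + 2 + 3 \left(0 + 4\right) + \left(0 + 4\right) 2\right) = 192 \left(3 + 2 + 3 \cdot 4 + 4 \cdot 2\right) = 192 \left(3 + 2 + 12 + 8\right) = 192 \cdot 25 = 4800$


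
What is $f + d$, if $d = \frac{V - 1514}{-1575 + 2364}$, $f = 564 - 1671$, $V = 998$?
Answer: $- \frac{291313}{263} \approx -1107.7$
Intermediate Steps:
$f = -1107$
$d = - \frac{172}{263}$ ($d = \frac{998 - 1514}{-1575 + 2364} = - \frac{516}{789} = \left(-516\right) \frac{1}{789} = - \frac{172}{263} \approx -0.65399$)
$f + d = -1107 - \frac{172}{263} = - \frac{291313}{263}$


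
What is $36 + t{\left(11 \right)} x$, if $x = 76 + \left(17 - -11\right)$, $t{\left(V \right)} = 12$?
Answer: $1284$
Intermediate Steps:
$x = 104$ ($x = 76 + \left(17 + 11\right) = 76 + 28 = 104$)
$36 + t{\left(11 \right)} x = 36 + 12 \cdot 104 = 36 + 1248 = 1284$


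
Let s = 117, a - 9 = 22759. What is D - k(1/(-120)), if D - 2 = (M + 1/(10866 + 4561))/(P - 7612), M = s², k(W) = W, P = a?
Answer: 6807518581/2338116120 ≈ 2.9115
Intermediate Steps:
a = 22768 (a = 9 + 22759 = 22768)
P = 22768
M = 13689 (M = 117² = 13689)
D = 169700857/58452903 (D = 2 + (13689 + 1/(10866 + 4561))/(22768 - 7612) = 2 + (13689 + 1/15427)/15156 = 2 + (13689 + 1/15427)*(1/15156) = 2 + (211180204/15427)*(1/15156) = 2 + 52795051/58452903 = 169700857/58452903 ≈ 2.9032)
D - k(1/(-120)) = 169700857/58452903 - 1/(-120) = 169700857/58452903 - 1*(-1/120) = 169700857/58452903 + 1/120 = 6807518581/2338116120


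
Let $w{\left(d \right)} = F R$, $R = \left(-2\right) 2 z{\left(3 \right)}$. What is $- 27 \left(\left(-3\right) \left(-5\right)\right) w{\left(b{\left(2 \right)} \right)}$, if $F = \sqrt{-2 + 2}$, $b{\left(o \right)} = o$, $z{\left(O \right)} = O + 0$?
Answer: $0$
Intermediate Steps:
$z{\left(O \right)} = O$
$R = -12$ ($R = \left(-2\right) 2 \cdot 3 = \left(-4\right) 3 = -12$)
$F = 0$ ($F = \sqrt{0} = 0$)
$w{\left(d \right)} = 0$ ($w{\left(d \right)} = 0 \left(-12\right) = 0$)
$- 27 \left(\left(-3\right) \left(-5\right)\right) w{\left(b{\left(2 \right)} \right)} = - 27 \left(\left(-3\right) \left(-5\right)\right) 0 = \left(-27\right) 15 \cdot 0 = \left(-405\right) 0 = 0$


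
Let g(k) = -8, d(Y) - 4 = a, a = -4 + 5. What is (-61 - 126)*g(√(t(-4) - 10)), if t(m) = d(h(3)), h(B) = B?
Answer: 1496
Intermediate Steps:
a = 1
d(Y) = 5 (d(Y) = 4 + 1 = 5)
t(m) = 5
(-61 - 126)*g(√(t(-4) - 10)) = (-61 - 126)*(-8) = -187*(-8) = 1496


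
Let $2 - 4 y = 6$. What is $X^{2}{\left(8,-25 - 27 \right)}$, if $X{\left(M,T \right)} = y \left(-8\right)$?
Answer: $64$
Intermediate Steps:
$y = -1$ ($y = \frac{1}{2} - \frac{3}{2} = -1$)
$X{\left(M,T \right)} = 8$ ($X{\left(M,T \right)} = \left(-1\right) \left(-8\right) = 8$)
$X^{2}{\left(8,-25 - 27 \right)} = 8^{2} = 64$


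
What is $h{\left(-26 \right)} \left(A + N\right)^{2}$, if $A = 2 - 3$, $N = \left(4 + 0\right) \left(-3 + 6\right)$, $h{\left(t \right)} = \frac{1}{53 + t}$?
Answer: $\frac{121}{27} \approx 4.4815$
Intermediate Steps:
$N = 12$ ($N = 4 \cdot 3 = 12$)
$A = -1$ ($A = 2 - 3 = -1$)
$h{\left(-26 \right)} \left(A + N\right)^{2} = \frac{\left(-1 + 12\right)^{2}}{53 - 26} = \frac{11^{2}}{27} = \frac{1}{27} \cdot 121 = \frac{121}{27}$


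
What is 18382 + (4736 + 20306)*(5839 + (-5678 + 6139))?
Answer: 157782982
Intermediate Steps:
18382 + (4736 + 20306)*(5839 + (-5678 + 6139)) = 18382 + 25042*(5839 + 461) = 18382 + 25042*6300 = 18382 + 157764600 = 157782982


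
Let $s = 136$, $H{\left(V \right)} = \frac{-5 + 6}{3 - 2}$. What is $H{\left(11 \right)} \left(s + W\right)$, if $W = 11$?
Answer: $147$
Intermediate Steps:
$H{\left(V \right)} = 1$ ($H{\left(V \right)} = 1 \cdot 1^{-1} = 1 \cdot 1 = 1$)
$H{\left(11 \right)} \left(s + W\right) = 1 \left(136 + 11\right) = 1 \cdot 147 = 147$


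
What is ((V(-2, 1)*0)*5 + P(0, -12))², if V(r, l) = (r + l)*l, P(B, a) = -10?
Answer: 100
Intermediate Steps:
V(r, l) = l*(l + r) (V(r, l) = (l + r)*l = l*(l + r))
((V(-2, 1)*0)*5 + P(0, -12))² = (((1*(1 - 2))*0)*5 - 10)² = (((1*(-1))*0)*5 - 10)² = (-1*0*5 - 10)² = (0*5 - 10)² = (0 - 10)² = (-10)² = 100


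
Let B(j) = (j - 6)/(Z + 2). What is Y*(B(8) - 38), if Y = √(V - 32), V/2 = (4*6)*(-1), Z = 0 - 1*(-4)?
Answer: -452*I*√5/3 ≈ -336.9*I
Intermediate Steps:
Z = 4 (Z = 0 + 4 = 4)
V = -48 (V = 2*((4*6)*(-1)) = 2*(24*(-1)) = 2*(-24) = -48)
B(j) = -1 + j/6 (B(j) = (j - 6)/(4 + 2) = (-6 + j)/6 = (-6 + j)*(⅙) = -1 + j/6)
Y = 4*I*√5 (Y = √(-48 - 32) = √(-80) = 4*I*√5 ≈ 8.9443*I)
Y*(B(8) - 38) = (4*I*√5)*((-1 + (⅙)*8) - 38) = (4*I*√5)*((-1 + 4/3) - 38) = (4*I*√5)*(⅓ - 38) = (4*I*√5)*(-113/3) = -452*I*√5/3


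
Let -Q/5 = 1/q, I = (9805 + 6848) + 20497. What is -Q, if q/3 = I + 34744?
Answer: 5/215682 ≈ 2.3182e-5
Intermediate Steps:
I = 37150 (I = 16653 + 20497 = 37150)
q = 215682 (q = 3*(37150 + 34744) = 3*71894 = 215682)
Q = -5/215682 ≈ -2.3182e-5
-Q = -1*(-5/215682) = 5/215682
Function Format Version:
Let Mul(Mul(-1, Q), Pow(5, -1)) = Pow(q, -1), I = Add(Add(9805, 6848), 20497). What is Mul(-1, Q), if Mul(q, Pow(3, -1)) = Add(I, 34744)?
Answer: Rational(5, 215682) ≈ 2.3182e-5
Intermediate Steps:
I = 37150 (I = Add(16653, 20497) = 37150)
q = 215682 (q = Mul(3, Add(37150, 34744)) = Mul(3, 71894) = 215682)
Q = Rational(-5, 215682) (Q = Mul(-5, Pow(215682, -1)) = Mul(-5, Rational(1, 215682)) = Rational(-5, 215682) ≈ -2.3182e-5)
Mul(-1, Q) = Mul(-1, Rational(-5, 215682)) = Rational(5, 215682)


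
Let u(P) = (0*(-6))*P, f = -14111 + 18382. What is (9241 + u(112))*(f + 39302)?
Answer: 402658093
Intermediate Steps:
f = 4271
u(P) = 0 (u(P) = 0*P = 0)
(9241 + u(112))*(f + 39302) = (9241 + 0)*(4271 + 39302) = 9241*43573 = 402658093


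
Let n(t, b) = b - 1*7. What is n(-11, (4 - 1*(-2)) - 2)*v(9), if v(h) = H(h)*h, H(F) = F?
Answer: -243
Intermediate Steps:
v(h) = h² (v(h) = h*h = h²)
n(t, b) = -7 + b (n(t, b) = b - 7 = -7 + b)
n(-11, (4 - 1*(-2)) - 2)*v(9) = (-7 + ((4 - 1*(-2)) - 2))*9² = (-7 + ((4 + 2) - 2))*81 = (-7 + (6 - 2))*81 = (-7 + 4)*81 = -3*81 = -243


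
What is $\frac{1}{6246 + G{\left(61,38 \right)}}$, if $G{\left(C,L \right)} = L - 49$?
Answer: $\frac{1}{6235} \approx 0.00016038$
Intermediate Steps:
$G{\left(C,L \right)} = -49 + L$ ($G{\left(C,L \right)} = L - 49 = -49 + L$)
$\frac{1}{6246 + G{\left(61,38 \right)}} = \frac{1}{6246 + \left(-49 + 38\right)} = \frac{1}{6246 - 11} = \frac{1}{6235}$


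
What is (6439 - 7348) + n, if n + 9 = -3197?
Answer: -4115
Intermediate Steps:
n = -3206 (n = -9 - 3197 = -3206)
(6439 - 7348) + n = (6439 - 7348) - 3206 = -909 - 3206 = -4115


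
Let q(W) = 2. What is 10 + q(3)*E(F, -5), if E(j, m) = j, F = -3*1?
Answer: 4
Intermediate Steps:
F = -3
10 + q(3)*E(F, -5) = 10 + 2*(-3) = 10 - 6 = 4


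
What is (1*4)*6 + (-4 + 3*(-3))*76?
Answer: -964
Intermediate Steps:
(1*4)*6 + (-4 + 3*(-3))*76 = 4*6 + (-4 - 9)*76 = 24 - 13*76 = 24 - 988 = -964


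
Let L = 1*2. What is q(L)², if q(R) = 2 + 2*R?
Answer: 36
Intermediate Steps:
L = 2
q(L)² = (2 + 2*2)² = (2 + 4)² = 6² = 36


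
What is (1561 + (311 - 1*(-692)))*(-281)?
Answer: -720484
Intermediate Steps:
(1561 + (311 - 1*(-692)))*(-281) = (1561 + (311 + 692))*(-281) = (1561 + 1003)*(-281) = 2564*(-281) = -720484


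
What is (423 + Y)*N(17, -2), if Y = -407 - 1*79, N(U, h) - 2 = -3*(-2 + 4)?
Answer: 252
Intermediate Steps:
N(U, h) = -4 (N(U, h) = 2 - 3*(-2 + 4) = 2 - 3*2 = 2 - 6 = -4)
Y = -486 (Y = -407 - 79 = -486)
(423 + Y)*N(17, -2) = (423 - 486)*(-4) = -63*(-4) = 252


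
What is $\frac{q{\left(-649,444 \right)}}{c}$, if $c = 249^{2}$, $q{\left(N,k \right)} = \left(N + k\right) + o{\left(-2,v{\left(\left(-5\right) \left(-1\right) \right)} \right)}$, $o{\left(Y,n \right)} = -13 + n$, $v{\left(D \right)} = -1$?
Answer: $- \frac{73}{20667} \approx -0.0035322$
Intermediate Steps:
$q{\left(N,k \right)} = -14 + N + k$ ($q{\left(N,k \right)} = \left(N + k\right) - 14 = -14 + N + k$)
$c = 62001$
$\frac{q{\left(-649,444 \right)}}{c} = \frac{-14 - 649 + 444}{62001} = \left(-219\right) \frac{1}{62001} = - \frac{73}{20667}$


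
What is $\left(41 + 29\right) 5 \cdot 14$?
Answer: $4900$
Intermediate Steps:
$\left(41 + 29\right) 5 \cdot 14 = 70 \cdot 70 = 4900$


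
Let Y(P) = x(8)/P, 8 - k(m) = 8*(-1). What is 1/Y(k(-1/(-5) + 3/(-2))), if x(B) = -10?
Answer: -8/5 ≈ -1.6000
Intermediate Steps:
k(m) = 16 (k(m) = 8 - 8*(-1) = 8 - 1*(-8) = 8 + 8 = 16)
Y(P) = -10/P
1/Y(k(-1/(-5) + 3/(-2))) = 1/(-10/16) = 1/(-10*1/16) = 1/(-5/8) = -8/5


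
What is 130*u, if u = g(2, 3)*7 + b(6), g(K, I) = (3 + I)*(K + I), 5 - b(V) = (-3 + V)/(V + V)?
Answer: 55835/2 ≈ 27918.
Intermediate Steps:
b(V) = 5 - (-3 + V)/(2*V) (b(V) = 5 - (-3 + V)/(V + V) = 5 - (-3 + V)/(2*V))
g(K, I) = (3 + I)*(I + K)
u = 859/4 (u = (3² + 3*3 + 3*2 + 3*2)*7 + (3/2)*(1 + 3*6)/6 = (9 + 9 + 6 + 6)*7 + (3/2)*(⅙)*(1 + 18) = 30*7 + (3/2)*(⅙)*19 = 210 + 19/4 = 859/4 ≈ 214.75)
130*u = 130*(859/4) = 55835/2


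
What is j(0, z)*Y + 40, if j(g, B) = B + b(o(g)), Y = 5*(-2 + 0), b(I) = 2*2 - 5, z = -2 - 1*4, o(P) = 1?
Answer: 110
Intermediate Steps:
z = -6 (z = -2 - 4 = -6)
b(I) = -1 (b(I) = 4 - 5 = -1)
Y = -10 (Y = 5*(-2) = -10)
j(g, B) = -1 + B (j(g, B) = B - 1 = -1 + B)
j(0, z)*Y + 40 = (-1 - 6)*(-10) + 40 = -7*(-10) + 40 = 70 + 40 = 110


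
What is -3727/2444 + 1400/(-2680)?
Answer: -335249/163748 ≈ -2.0473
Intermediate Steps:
-3727/2444 + 1400/(-2680) = -3727*1/2444 + 1400*(-1/2680) = -3727/2444 - 35/67 = -335249/163748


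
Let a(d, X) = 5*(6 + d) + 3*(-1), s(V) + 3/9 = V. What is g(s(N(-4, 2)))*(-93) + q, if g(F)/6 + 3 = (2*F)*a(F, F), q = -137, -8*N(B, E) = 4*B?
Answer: -64183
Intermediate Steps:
N(B, E) = -B/2
s(V) = -⅓ + V
a(d, X) = 27 + 5*d (a(d, X) = (30 + 5*d) - 3 = 27 + 5*d)
g(F) = -18 + 12*F*(27 + 5*F) (g(F) = -18 + 6*((2*F)*(27 + 5*F)) = -18 + 6*(2*F*(27 + 5*F)) = -18 + 12*F*(27 + 5*F))
g(s(N(-4, 2)))*(-93) + q = (-18 + 60*(-⅓ - ½*(-4))² + 324*(-⅓ - ½*(-4)))*(-93) - 137 = (-18 + 60*(-⅓ + 2)² + 324*(-⅓ + 2))*(-93) - 137 = (-18 + 60*(5/3)² + 324*(5/3))*(-93) - 137 = (-18 + 60*(25/9) + 540)*(-93) - 137 = (-18 + 500/3 + 540)*(-93) - 137 = (2066/3)*(-93) - 137 = -64046 - 137 = -64183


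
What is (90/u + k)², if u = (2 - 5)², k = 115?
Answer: 15625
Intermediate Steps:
u = 9 (u = (-3)² = 9)
(90/u + k)² = (90/9 + 115)² = (90*(⅑) + 115)² = (10 + 115)² = 125² = 15625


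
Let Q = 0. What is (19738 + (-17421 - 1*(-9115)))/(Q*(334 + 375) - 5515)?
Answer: -11432/5515 ≈ -2.0729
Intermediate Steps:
(19738 + (-17421 - 1*(-9115)))/(Q*(334 + 375) - 5515) = (19738 + (-17421 - 1*(-9115)))/(0*(334 + 375) - 5515) = (19738 + (-17421 + 9115))/(0*709 - 5515) = (19738 - 8306)/(0 - 5515) = 11432/(-5515) = 11432*(-1/5515) = -11432/5515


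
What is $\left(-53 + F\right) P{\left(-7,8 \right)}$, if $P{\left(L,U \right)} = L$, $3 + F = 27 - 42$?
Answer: $497$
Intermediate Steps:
$F = -18$ ($F = -3 + \left(27 - 42\right) = -3 - 15 = -18$)
$\left(-53 + F\right) P{\left(-7,8 \right)} = \left(-53 - 18\right) \left(-7\right) = \left(-71\right) \left(-7\right) = 497$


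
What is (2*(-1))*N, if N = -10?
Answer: 20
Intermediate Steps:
(2*(-1))*N = (2*(-1))*(-10) = -2*(-10) = 20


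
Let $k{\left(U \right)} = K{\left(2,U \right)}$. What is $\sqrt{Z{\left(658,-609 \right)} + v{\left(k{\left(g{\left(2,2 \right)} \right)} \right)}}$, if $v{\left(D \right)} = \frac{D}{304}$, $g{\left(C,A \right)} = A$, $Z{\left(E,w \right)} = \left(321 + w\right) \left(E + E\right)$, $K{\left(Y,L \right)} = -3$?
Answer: $\frac{i \sqrt{2189150265}}{76} \approx 615.64 i$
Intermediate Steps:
$Z{\left(E,w \right)} = 2 E \left(321 + w\right)$ ($Z{\left(E,w \right)} = \left(321 + w\right) 2 E = 2 E \left(321 + w\right)$)
$k{\left(U \right)} = -3$
$v{\left(D \right)} = \frac{D}{304}$ ($v{\left(D \right)} = D \frac{1}{304} = \frac{D}{304}$)
$\sqrt{Z{\left(658,-609 \right)} + v{\left(k{\left(g{\left(2,2 \right)} \right)} \right)}} = \sqrt{2 \cdot 658 \left(321 - 609\right) + \frac{1}{304} \left(-3\right)} = \sqrt{2 \cdot 658 \left(-288\right) - \frac{3}{304}} = \sqrt{-379008 - \frac{3}{304}} = \sqrt{- \frac{115218435}{304}} = \frac{i \sqrt{2189150265}}{76}$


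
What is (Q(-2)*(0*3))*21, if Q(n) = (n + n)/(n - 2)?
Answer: 0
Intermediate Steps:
Q(n) = 2*n/(-2 + n) (Q(n) = (2*n)/(-2 + n) = 2*n/(-2 + n))
(Q(-2)*(0*3))*21 = ((2*(-2)/(-2 - 2))*(0*3))*21 = ((2*(-2)/(-4))*0)*21 = ((2*(-2)*(-¼))*0)*21 = (1*0)*21 = 0*21 = 0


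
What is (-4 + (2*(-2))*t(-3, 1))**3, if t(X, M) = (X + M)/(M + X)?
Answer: -512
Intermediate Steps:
t(X, M) = 1 (t(X, M) = (M + X)/(M + X) = 1)
(-4 + (2*(-2))*t(-3, 1))**3 = (-4 + (2*(-2))*1)**3 = (-4 - 4*1)**3 = (-4 - 4)**3 = (-8)**3 = -512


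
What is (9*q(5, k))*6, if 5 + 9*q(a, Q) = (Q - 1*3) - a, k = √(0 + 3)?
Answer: -78 + 6*√3 ≈ -67.608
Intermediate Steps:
k = √3 ≈ 1.7320
q(a, Q) = -8/9 - a/9 + Q/9 (q(a, Q) = -5/9 + ((Q - 1*3) - a)/9 = -5/9 + ((Q - 3) - a)/9 = -5/9 + ((-3 + Q) - a)/9 = -5/9 + (-3 + Q - a)/9 = -5/9 + (-⅓ - a/9 + Q/9) = -8/9 - a/9 + Q/9)
(9*q(5, k))*6 = (9*(-8/9 - ⅑*5 + √3/9))*6 = (9*(-8/9 - 5/9 + √3/9))*6 = (9*(-13/9 + √3/9))*6 = (-13 + √3)*6 = -78 + 6*√3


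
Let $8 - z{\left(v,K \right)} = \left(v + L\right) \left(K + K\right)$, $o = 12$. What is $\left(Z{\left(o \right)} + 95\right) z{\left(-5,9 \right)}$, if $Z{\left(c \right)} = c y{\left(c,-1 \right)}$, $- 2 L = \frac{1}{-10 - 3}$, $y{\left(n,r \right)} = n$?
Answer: $\frac{302335}{13} \approx 23257.0$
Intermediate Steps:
$L = \frac{1}{26}$ ($L = - \frac{1}{2 \left(-10 - 3\right)} = - \frac{1}{2 \left(-13\right)} = \left(- \frac{1}{2}\right) \left(- \frac{1}{13}\right) = \frac{1}{26} \approx 0.038462$)
$z{\left(v,K \right)} = 8 - 2 K \left(\frac{1}{26} + v\right)$ ($z{\left(v,K \right)} = 8 - \left(v + \frac{1}{26}\right) \left(K + K\right) = 8 - \left(\frac{1}{26} + v\right) 2 K = 8 - 2 K \left(\frac{1}{26} + v\right)$)
$Z{\left(c \right)} = c^{2}$ ($Z{\left(c \right)} = c c = c^{2}$)
$\left(Z{\left(o \right)} + 95\right) z{\left(-5,9 \right)} = \left(12^{2} + 95\right) \left(8 - \frac{9}{13} - 18 \left(-5\right)\right) = \left(144 + 95\right) \left(8 - \frac{9}{13} + 90\right) = 239 \cdot \frac{1265}{13} = \frac{302335}{13}$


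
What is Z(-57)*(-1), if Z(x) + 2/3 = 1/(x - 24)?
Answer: 55/81 ≈ 0.67901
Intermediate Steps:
Z(x) = -⅔ + 1/(-24 + x) (Z(x) = -⅔ + 1/(x - 24) = -⅔ + 1/(-24 + x))
Z(-57)*(-1) = ((51 - 2*(-57))/(3*(-24 - 57)))*(-1) = ((⅓)*(51 + 114)/(-81))*(-1) = ((⅓)*(-1/81)*165)*(-1) = -55/81*(-1) = 55/81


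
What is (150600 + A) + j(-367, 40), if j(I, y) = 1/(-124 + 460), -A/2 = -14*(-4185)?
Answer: 11229121/336 ≈ 33420.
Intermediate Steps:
A = -117180 (A = -(-28)*(-4185) = -2*58590 = -117180)
j(I, y) = 1/336
(150600 + A) + j(-367, 40) = (150600 - 117180) + 1/336 = 33420 + 1/336 = 11229121/336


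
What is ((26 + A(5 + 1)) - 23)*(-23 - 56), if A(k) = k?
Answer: -711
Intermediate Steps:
((26 + A(5 + 1)) - 23)*(-23 - 56) = ((26 + (5 + 1)) - 23)*(-23 - 56) = ((26 + 6) - 23)*(-79) = (32 - 23)*(-79) = 9*(-79) = -711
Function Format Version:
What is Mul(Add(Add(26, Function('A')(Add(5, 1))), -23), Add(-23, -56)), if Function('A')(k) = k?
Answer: -711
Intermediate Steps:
Mul(Add(Add(26, Function('A')(Add(5, 1))), -23), Add(-23, -56)) = Mul(Add(Add(26, Add(5, 1)), -23), Add(-23, -56)) = Mul(Add(Add(26, 6), -23), -79) = Mul(Add(32, -23), -79) = Mul(9, -79) = -711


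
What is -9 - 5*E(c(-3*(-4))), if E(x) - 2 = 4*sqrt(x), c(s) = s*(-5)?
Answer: -19 - 40*I*sqrt(15) ≈ -19.0 - 154.92*I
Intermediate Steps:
c(s) = -5*s
E(x) = 2 + 4*sqrt(x)
-9 - 5*E(c(-3*(-4))) = -9 - 5*(2 + 4*sqrt(-(-15)*(-4))) = -9 - 5*(2 + 4*sqrt(-5*12)) = -9 - 5*(2 + 4*sqrt(-60)) = -9 - 5*(2 + 4*(2*I*sqrt(15))) = -9 - 5*(2 + 8*I*sqrt(15)) = -9 + (-10 - 40*I*sqrt(15)) = -19 - 40*I*sqrt(15)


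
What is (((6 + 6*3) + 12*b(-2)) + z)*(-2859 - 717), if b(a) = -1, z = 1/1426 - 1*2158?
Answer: 5471628660/713 ≈ 7.6741e+6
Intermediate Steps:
z = -3077307/1426 (z = 1/1426 - 2158 = -3077307/1426 ≈ -2158.0)
(((6 + 6*3) + 12*b(-2)) + z)*(-2859 - 717) = (((6 + 6*3) + 12*(-1)) - 3077307/1426)*(-2859 - 717) = (((6 + 18) - 12) - 3077307/1426)*(-3576) = ((24 - 12) - 3077307/1426)*(-3576) = (12 - 3077307/1426)*(-3576) = -3060195/1426*(-3576) = 5471628660/713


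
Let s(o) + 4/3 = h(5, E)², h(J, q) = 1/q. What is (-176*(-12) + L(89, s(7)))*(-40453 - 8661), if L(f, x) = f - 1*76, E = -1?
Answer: -104367250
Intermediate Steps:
s(o) = -⅓ (s(o) = -4/3 + (1/(-1))² = -4/3 + (-1)² = -4/3 + 1 = -⅓)
L(f, x) = -76 + f (L(f, x) = f - 76 = -76 + f)
(-176*(-12) + L(89, s(7)))*(-40453 - 8661) = (-176*(-12) + (-76 + 89))*(-40453 - 8661) = (2112 + 13)*(-49114) = 2125*(-49114) = -104367250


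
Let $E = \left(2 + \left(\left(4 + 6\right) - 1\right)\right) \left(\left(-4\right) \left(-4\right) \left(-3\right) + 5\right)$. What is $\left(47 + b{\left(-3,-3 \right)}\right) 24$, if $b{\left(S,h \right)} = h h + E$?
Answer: $-10008$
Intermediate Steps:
$E = -473$ ($E = \left(2 + \left(10 - 1\right)\right) \left(16 \left(-3\right) + 5\right) = \left(2 + 9\right) \left(-48 + 5\right) = 11 \left(-43\right) = -473$)
$b{\left(S,h \right)} = -473 + h^{2}$ ($b{\left(S,h \right)} = h h - 473 = h^{2} - 473 = -473 + h^{2}$)
$\left(47 + b{\left(-3,-3 \right)}\right) 24 = \left(47 - \left(473 - \left(-3\right)^{2}\right)\right) 24 = \left(47 + \left(-473 + 9\right)\right) 24 = \left(47 - 464\right) 24 = \left(-417\right) 24 = -10008$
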